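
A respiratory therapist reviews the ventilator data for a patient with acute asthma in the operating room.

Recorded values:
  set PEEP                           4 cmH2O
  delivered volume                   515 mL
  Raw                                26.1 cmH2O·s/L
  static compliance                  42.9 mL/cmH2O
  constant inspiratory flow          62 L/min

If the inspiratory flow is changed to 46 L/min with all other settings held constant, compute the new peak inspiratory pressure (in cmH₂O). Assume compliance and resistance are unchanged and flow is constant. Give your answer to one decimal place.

Flow: 62 L/min ÷ 60 = 1.0333 L/s.
New flow: 46 L/min ÷ 60 = 0.7667 L/s.
PIP = Vt/C + R·V̇ + PEEP (constant-flow equation of motion).
Only the resistive term changes: ΔPIP = R × ΔV̇ = 26.1 × (0.7667 − 1.0333) = 26.1 × -0.2666 = -6.958 cmH2O.
Original PIP = 515/42.9 + 26.1×1.0333 + 4 = 42.974 cmH2O; new PIP = 42.974 + (-6.958) = 36.016 cmH2O.

36.0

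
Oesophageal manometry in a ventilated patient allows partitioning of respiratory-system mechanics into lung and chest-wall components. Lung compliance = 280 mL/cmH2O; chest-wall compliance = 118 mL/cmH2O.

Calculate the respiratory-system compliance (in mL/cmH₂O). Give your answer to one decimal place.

Lung and chest wall are elastances in series: 1/Crs = 1/CL + 1/Ccw.
1/Crs = 1/280 + 1/118 = 0.01205.
Crs = 82.988 mL/cmH2O.

83.0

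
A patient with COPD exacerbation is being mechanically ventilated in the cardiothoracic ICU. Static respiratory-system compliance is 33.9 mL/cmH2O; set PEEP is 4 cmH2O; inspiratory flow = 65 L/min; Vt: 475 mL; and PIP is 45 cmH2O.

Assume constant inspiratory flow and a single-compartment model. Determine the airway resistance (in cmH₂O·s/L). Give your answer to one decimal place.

24.9

Flow: 65 L/min ÷ 60 = 1.0833 L/s.
Equation of motion (constant flow): PIP = Vt/C + R·V̇ + PEEP.
R·V̇ = PIP − Vt/C − PEEP = 45 − 475/33.9 − 4 = 45 − 14.012 − 4 = 26.988 cmH2O.
R = 26.988 / 1.0833 = 24.913 cmH2O·s/L.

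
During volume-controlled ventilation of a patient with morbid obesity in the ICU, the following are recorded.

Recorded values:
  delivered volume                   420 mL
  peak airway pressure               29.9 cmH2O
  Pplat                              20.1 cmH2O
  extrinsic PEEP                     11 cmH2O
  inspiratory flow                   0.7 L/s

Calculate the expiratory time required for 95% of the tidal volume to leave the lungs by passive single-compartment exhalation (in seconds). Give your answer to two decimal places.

1.94

R = (PIP − Pplat)/V̇ = (29.9 − 20.1) / 0.7 = 9.8/0.7 = 14.0 cmH2O·s/L.
C = Vt/(Pplat − PEEP) = 420.0 / (20.1 − 11) = 420.0/9.1 = 46.154 mL/cmH2O.
τ = R × C = 14.0 × 0.04615 L/cmH2O = 0.6461 s.
t = −τ·ln(1 − 0.95) = −0.6461·ln(0.05) = 1.936 s.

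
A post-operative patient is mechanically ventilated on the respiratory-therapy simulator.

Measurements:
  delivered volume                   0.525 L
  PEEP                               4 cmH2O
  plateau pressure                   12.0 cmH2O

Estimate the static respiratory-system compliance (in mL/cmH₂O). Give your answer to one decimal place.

Cstat = Vt / (Pplat − PEEP) = 525 / (12.0 − 4) = 525 / 8.0 = 65.625 mL/cmH2O.

65.6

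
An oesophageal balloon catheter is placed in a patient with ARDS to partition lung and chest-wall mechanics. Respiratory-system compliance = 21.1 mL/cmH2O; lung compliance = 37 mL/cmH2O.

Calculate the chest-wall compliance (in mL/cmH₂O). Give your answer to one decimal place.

1/Ccw = 1/Crs − 1/CL.
1/Ccw = 1/21.1 − 1/37 = 0.02037.
Ccw = 49.092 mL/cmH2O.

49.1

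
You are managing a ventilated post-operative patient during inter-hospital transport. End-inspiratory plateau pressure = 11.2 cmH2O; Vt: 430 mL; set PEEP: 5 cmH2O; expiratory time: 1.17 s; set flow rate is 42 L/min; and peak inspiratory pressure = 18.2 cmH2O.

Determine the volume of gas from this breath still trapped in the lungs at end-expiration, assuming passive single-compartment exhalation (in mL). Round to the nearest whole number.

Flow: 42 L/min ÷ 60 = 0.7 L/s.
R = (PIP − Pplat)/V̇ = (18.2 − 11.2) / 0.7 = 7.0/0.7 = 10.0 cmH2O·s/L.
C = Vt/(Pplat − PEEP) = 430.0 / (11.2 − 5) = 430.0/6.2 = 69.355 mL/cmH2O.
τ = R × C = 10.0 × 0.06936 L/cmH2O = 0.6936 s.
Fraction remaining = e^(−Te/τ) = e^(−1.17/0.6936) = 0.1851.
Trapped volume = 430.0 × 0.1851 = 79.593 mL.

80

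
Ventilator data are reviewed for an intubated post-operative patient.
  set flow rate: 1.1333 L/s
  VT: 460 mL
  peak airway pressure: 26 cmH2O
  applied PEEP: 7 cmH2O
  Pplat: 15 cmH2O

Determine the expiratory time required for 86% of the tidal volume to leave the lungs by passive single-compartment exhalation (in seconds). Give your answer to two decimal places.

1.10

R = (PIP − Pplat)/V̇ = (26 − 15) / 1.1333 = 11.0/1.1333 = 9.706 cmH2O·s/L.
C = Vt/(Pplat − PEEP) = 460.0 / (15 − 7) = 460.0/8.0 = 57.5 mL/cmH2O.
τ = R × C = 9.706 × 0.0575 L/cmH2O = 0.5581 s.
t = −τ·ln(1 − 0.86) = −0.5581·ln(0.14) = 1.097 s.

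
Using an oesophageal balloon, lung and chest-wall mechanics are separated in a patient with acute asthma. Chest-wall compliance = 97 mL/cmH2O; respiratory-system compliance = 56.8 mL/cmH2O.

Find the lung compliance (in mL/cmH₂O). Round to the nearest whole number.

1/CL = 1/Crs − 1/Ccw.
1/CL = 1/56.8 − 1/97 = 0.007296.
CL = 137.06 mL/cmH2O.

137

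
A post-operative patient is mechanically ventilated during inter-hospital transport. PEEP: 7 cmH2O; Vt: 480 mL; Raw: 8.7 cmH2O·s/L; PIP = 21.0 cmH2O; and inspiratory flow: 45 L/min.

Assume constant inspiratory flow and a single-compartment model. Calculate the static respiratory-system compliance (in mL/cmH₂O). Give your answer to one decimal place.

64.2

Flow: 45 L/min ÷ 60 = 0.75 L/s.
Equation of motion (constant flow): PIP = Vt/C + R·V̇ + PEEP.
Vt/C = PIP − R·V̇ − PEEP = 21.0 − 8.7×0.75 − 7 = 21.0 − 6.525 − 7 = 7.475 cmH2O.
C = Vt / 7.475 = 480 / 7.475 = 64.214 mL/cmH2O.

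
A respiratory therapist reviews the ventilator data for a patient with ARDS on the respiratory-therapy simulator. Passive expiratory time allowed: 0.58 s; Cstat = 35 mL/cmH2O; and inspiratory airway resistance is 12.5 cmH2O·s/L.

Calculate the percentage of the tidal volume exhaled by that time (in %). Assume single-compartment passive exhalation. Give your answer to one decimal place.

73.4

τ = R × C = 12.5 × 35 mL/cmH2O = 12.5 × 0.035 L/cmH2O = 0.4375 s.
Passive exhalation: V(t)/V₀ = e^(−t/τ) = e^(−0.58/0.4375) = 0.2656.
Fraction exhaled = 1 − 0.2656 = 0.7344 → 73.44%.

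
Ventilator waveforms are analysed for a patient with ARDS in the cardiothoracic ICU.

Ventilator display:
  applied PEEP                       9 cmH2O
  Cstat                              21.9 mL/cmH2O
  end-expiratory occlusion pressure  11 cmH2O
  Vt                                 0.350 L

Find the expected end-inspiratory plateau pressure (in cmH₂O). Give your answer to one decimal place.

27.0

End-expiratory occlusion gives total PEEP = 11 cmH2O (intrinsic PEEP = 11 − 9 = 2). Use total PEEP for the elastic gradient.
Pplat = PEEPtotal + Vt / Cstat = 11 + 350 / 21.9 = 11 + 15.982 = 26.982 cmH2O.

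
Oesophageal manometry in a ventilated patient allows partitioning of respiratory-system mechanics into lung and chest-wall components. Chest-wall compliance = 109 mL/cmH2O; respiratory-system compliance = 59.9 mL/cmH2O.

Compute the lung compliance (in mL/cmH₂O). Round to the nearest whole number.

1/CL = 1/Crs − 1/Ccw.
1/CL = 1/59.9 − 1/109 = 0.00752.
CL = 132.98 mL/cmH2O.

133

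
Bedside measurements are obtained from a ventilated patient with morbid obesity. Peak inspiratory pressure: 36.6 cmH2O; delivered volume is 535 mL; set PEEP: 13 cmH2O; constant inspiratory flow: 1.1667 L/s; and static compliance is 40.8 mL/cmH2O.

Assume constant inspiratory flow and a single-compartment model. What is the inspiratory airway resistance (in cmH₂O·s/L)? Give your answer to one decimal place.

Equation of motion (constant flow): PIP = Vt/C + R·V̇ + PEEP.
R·V̇ = PIP − Vt/C − PEEP = 36.6 − 535/40.8 − 13 = 36.6 − 13.113 − 13 = 10.487 cmH2O.
R = 10.487 / 1.1667 = 8.989 cmH2O·s/L.

9.0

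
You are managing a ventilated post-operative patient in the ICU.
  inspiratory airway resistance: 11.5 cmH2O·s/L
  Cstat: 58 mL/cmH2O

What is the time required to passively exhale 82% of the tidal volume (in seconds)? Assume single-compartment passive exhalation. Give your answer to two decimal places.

τ = R × C = 11.5 × 58 mL/cmH2O = 11.5 × 0.058 L/cmH2O = 0.667 s.
Exhaled fraction f = 1 − e^(−t/τ) → t = −τ·ln(1 − f) = −0.667·ln(0.18) = 1.144 s.

1.14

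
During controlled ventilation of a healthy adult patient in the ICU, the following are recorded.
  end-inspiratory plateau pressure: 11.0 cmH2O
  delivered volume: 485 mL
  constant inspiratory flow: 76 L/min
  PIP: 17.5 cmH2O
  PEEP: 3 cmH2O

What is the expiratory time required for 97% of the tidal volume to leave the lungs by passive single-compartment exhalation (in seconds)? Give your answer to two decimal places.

1.09

Flow: 76 L/min ÷ 60 = 1.2667 L/s.
R = (PIP − Pplat)/V̇ = (17.5 − 11.0) / 1.2667 = 6.5/1.2667 = 5.131 cmH2O·s/L.
C = Vt/(Pplat − PEEP) = 485.0 / (11.0 − 3) = 485.0/8.0 = 60.625 mL/cmH2O.
τ = R × C = 5.131 × 0.06063 L/cmH2O = 0.3111 s.
t = −τ·ln(1 − 0.97) = −0.3111·ln(0.03) = 1.091 s.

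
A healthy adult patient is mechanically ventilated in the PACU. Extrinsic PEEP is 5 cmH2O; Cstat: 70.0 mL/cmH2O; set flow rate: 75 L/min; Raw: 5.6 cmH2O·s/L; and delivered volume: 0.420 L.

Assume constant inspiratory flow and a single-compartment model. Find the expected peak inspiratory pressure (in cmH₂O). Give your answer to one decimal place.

Flow: 75 L/min ÷ 60 = 1.25 L/s.
Equation of motion (constant flow): PIP = Vt/C + R·V̇ + PEEP.
PIP = 420/70.0 + 5.6×1.25 + 5 = 6.0 + 7.0 + 5 = 18.0 cmH2O.

18.0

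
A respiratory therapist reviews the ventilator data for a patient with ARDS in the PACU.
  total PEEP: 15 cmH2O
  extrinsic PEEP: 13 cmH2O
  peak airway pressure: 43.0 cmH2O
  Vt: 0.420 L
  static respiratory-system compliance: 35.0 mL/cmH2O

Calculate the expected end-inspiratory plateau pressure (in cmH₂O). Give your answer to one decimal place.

27.0

End-expiratory occlusion gives total PEEP = 15 cmH2O (intrinsic PEEP = 15 − 13 = 2). Use total PEEP for the elastic gradient.
Pplat = PEEPtotal + Vt / Cstat = 15 + 420 / 35.0 = 15 + 12.0 = 27.0 cmH2O.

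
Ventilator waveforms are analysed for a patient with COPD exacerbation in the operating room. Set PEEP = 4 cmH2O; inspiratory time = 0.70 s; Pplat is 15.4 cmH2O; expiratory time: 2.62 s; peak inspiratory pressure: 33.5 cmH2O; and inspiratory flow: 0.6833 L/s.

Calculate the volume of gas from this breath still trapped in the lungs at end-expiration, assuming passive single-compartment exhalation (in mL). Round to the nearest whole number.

Vt = flow × Ti = 0.6833 L/s × 0.70 s × 1000 mL/L = 478.31 mL.
R = (PIP − Pplat)/V̇ = (33.5 − 15.4) / 0.6833 = 18.1/0.6833 = 26.489 cmH2O·s/L.
C = Vt/(Pplat − PEEP) = 478.31 / (15.4 − 4) = 478.31/11.4 = 41.957 mL/cmH2O.
τ = R × C = 26.489 × 0.04196 L/cmH2O = 1.111 s.
Fraction remaining = e^(−Te/τ) = e^(−2.62/1.111) = 0.09459.
Trapped volume = 478.31 × 0.09459 = 45.243 mL.

45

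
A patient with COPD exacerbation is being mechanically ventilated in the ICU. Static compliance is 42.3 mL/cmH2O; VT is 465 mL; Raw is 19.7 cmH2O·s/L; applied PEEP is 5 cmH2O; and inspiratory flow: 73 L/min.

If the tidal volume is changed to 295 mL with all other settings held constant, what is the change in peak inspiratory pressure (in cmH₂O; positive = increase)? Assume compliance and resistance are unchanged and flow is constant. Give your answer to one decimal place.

-4.0

PIP = Vt/C + R·V̇ + PEEP (constant-flow equation of motion).
Only the elastic term changes: ΔPIP = ΔVt / C = (295 − 465) / 42.3 = -4.019 cmH2O.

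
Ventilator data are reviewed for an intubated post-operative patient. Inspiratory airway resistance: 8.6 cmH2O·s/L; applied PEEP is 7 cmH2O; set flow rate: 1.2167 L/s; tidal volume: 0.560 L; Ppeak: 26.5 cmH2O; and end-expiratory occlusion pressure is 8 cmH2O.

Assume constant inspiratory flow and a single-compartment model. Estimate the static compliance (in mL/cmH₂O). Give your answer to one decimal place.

69.7

Total PEEP = 8 cmH2O (set 7 + intrinsic 1); this is the baseline alveolar pressure.
Equation of motion (constant flow): PIP = Vt/C + R·V̇ + PEEP.
Vt/C = PIP − R·V̇ − PEEP = 26.5 − 8.6×1.2167 − 8 = 26.5 − 10.464 − 8 = 8.036 cmH2O.
C = Vt / 8.036 = 560 / 8.036 = 69.686 mL/cmH2O.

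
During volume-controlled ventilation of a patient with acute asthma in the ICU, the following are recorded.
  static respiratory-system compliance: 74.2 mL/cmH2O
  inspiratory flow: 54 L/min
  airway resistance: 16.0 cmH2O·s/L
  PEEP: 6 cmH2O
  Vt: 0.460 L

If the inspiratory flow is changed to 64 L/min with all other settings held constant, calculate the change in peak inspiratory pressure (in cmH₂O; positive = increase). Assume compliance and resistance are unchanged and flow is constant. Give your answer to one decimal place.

2.7

Flow: 54 L/min ÷ 60 = 0.9 L/s.
New flow: 64 L/min ÷ 60 = 1.0667 L/s.
PIP = Vt/C + R·V̇ + PEEP (constant-flow equation of motion).
Only the resistive term changes: ΔPIP = R × ΔV̇ = 16.0 × (1.0667 − 0.9) = 16.0 × 0.1667 = 2.667 cmH2O.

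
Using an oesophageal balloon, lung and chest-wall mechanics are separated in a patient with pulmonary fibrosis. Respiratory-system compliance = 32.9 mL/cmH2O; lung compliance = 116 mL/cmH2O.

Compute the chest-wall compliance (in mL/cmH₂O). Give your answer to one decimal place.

45.9

1/Ccw = 1/Crs − 1/CL.
1/Ccw = 1/32.9 − 1/116 = 0.02177.
Ccw = 45.935 mL/cmH2O.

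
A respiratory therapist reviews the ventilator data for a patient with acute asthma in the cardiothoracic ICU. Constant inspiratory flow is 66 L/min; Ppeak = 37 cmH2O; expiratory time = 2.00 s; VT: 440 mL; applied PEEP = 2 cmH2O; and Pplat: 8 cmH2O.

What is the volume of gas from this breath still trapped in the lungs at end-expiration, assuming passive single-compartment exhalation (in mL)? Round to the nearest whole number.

Flow: 66 L/min ÷ 60 = 1.1 L/s.
R = (PIP − Pplat)/V̇ = (37 − 8) / 1.1 = 29.0/1.1 = 26.364 cmH2O·s/L.
C = Vt/(Pplat − PEEP) = 440.0 / (8 − 2) = 440.0/6.0 = 73.333 mL/cmH2O.
τ = R × C = 26.364 × 0.07333 L/cmH2O = 1.933 s.
Fraction remaining = e^(−Te/τ) = e^(−2.00/1.933) = 0.3553.
Trapped volume = 440.0 × 0.3553 = 156.33 mL.

156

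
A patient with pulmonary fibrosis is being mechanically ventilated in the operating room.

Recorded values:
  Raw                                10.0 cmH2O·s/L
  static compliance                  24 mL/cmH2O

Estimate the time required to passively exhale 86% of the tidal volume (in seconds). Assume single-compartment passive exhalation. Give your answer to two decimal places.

τ = R × C = 10.0 × 24 mL/cmH2O = 10.0 × 0.024 L/cmH2O = 0.24 s.
Exhaled fraction f = 1 − e^(−t/τ) → t = −τ·ln(1 − f) = −0.24·ln(0.14) = 0.4719 s.

0.47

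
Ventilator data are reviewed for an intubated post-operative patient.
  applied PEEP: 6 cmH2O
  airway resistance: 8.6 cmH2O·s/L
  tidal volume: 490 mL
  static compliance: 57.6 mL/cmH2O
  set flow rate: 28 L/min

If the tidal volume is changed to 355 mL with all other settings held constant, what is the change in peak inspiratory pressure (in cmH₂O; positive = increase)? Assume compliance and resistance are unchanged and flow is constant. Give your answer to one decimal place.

PIP = Vt/C + R·V̇ + PEEP (constant-flow equation of motion).
Only the elastic term changes: ΔPIP = ΔVt / C = (355 − 490) / 57.6 = -2.344 cmH2O.

-2.3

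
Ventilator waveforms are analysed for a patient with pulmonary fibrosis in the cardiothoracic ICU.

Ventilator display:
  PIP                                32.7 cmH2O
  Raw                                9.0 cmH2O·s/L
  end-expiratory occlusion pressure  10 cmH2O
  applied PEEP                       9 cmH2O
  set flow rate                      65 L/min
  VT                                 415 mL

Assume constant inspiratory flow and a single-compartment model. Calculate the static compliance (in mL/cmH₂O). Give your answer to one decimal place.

32.0

Flow: 65 L/min ÷ 60 = 1.0833 L/s.
Total PEEP = 10 cmH2O (set 9 + intrinsic 1); this is the baseline alveolar pressure.
Equation of motion (constant flow): PIP = Vt/C + R·V̇ + PEEP.
Vt/C = PIP − R·V̇ − PEEP = 32.7 − 9.0×1.0833 − 10 = 32.7 − 9.75 − 10 = 12.95 cmH2O.
C = Vt / 12.95 = 415 / 12.95 = 32.046 mL/cmH2O.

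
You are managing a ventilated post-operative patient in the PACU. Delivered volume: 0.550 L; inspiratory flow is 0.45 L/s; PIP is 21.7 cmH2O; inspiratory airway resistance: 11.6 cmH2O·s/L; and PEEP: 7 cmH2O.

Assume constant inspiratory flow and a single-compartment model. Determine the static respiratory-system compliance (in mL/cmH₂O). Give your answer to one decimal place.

Equation of motion (constant flow): PIP = Vt/C + R·V̇ + PEEP.
Vt/C = PIP − R·V̇ − PEEP = 21.7 − 11.6×0.45 − 7 = 21.7 − 5.22 − 7 = 9.48 cmH2O.
C = Vt / 9.48 = 550 / 9.48 = 58.017 mL/cmH2O.

58.0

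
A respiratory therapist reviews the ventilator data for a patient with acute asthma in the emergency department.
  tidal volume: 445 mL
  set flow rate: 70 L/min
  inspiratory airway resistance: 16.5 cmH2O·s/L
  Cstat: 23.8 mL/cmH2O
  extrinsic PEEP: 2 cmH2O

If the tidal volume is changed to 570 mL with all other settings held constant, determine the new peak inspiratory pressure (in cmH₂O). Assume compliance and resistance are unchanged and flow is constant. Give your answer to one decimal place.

Flow: 70 L/min ÷ 60 = 1.1667 L/s.
PIP = Vt/C + R·V̇ + PEEP (constant-flow equation of motion).
Only the elastic term changes: ΔPIP = ΔVt / C = (570 − 445) / 23.8 = 5.252 cmH2O.
Original PIP = 445/23.8 + 16.5×1.1667 + 2 = 39.948 cmH2O; new PIP = 39.948 + (5.252) = 45.2 cmH2O.

45.2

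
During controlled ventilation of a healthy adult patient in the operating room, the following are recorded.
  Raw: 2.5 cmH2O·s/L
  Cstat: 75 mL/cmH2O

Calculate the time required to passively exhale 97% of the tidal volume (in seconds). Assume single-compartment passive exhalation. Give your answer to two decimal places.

τ = R × C = 2.5 × 75 mL/cmH2O = 2.5 × 0.075 L/cmH2O = 0.1875 s.
Exhaled fraction f = 1 − e^(−t/τ) → t = −τ·ln(1 − f) = −0.1875·ln(0.03) = 0.6575 s.

0.66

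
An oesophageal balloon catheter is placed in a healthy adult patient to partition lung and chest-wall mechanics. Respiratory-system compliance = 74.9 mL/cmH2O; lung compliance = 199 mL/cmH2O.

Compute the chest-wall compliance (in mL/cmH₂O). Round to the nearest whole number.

120

1/Ccw = 1/Crs − 1/CL.
1/Ccw = 1/74.9 − 1/199 = 0.008326.
Ccw = 120.11 mL/cmH2O.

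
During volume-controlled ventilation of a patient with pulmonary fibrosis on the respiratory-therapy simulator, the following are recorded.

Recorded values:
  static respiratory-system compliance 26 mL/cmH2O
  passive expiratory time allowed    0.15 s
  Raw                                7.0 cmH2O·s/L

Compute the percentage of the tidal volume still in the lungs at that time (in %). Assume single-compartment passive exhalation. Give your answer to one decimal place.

43.9

τ = R × C = 7.0 × 26 mL/cmH2O = 7.0 × 0.026 L/cmH2O = 0.182 s.
Passive exhalation: V(t)/V₀ = e^(−t/τ) = e^(−0.15/0.182) = 0.4386.
Fraction remaining = 0.4386 → 43.86%.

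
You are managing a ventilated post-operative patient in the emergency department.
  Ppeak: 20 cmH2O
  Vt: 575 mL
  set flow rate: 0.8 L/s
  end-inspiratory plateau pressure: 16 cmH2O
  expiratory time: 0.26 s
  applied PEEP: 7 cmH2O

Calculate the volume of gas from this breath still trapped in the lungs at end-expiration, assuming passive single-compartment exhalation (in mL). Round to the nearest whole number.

R = (PIP − Pplat)/V̇ = (20 − 16) / 0.8 = 4.0/0.8 = 5.0 cmH2O·s/L.
C = Vt/(Pplat − PEEP) = 575.0 / (16 − 7) = 575.0/9.0 = 63.889 mL/cmH2O.
τ = R × C = 5.0 × 0.06389 L/cmH2O = 0.3195 s.
Fraction remaining = e^(−Te/τ) = e^(−0.26/0.3195) = 0.4432.
Trapped volume = 575.0 × 0.4432 = 254.84 mL.

255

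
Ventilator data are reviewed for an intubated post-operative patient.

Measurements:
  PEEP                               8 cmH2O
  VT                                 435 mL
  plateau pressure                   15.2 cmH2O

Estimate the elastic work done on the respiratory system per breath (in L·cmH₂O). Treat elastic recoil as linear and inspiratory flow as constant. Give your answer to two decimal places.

Elastic work ≈ ½ × (Pplat − PEEP) × Vt = 0.5 × (15.2 − 8) × 0.435 L = 0.5 × 7.2 × 0.435 = 1.566 L·cmH2O.

1.57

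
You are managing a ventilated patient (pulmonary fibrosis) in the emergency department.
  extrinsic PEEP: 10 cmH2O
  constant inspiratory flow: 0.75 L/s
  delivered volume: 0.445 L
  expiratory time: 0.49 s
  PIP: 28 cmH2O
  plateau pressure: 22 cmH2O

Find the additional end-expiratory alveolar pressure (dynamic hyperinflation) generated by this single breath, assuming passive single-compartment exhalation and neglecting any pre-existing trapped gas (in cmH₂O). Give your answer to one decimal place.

2.3

R = (PIP − Pplat)/V̇ = (28 − 22) / 0.75 = 6.0/0.75 = 8.0 cmH2O·s/L.
C = Vt/(Pplat − PEEP) = 445.0 / (22 − 10) = 445.0/12.0 = 37.083 mL/cmH2O.
τ = R × C = 8.0 × 0.03708 L/cmH2O = 0.2966 s.
Fraction remaining = e^(−Te/τ) = e^(−0.49/0.2966) = 0.1917; trapped volume = 445.0 × 0.1917 = 85.307 mL.
Additional alveolar pressure from trapping ≈ V_trapped / C = 85.307 / 37.083 = 2.3 cmH2O.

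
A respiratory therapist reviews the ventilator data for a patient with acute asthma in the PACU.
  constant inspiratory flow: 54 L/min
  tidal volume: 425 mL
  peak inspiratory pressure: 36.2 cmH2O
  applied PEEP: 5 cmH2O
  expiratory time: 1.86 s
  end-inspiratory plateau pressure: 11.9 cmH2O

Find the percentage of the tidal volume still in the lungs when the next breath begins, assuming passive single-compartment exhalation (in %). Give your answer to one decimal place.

32.7

Flow: 54 L/min ÷ 60 = 0.9 L/s.
R = (PIP − Pplat)/V̇ = (36.2 − 11.9) / 0.9 = 24.3/0.9 = 27.0 cmH2O·s/L.
C = Vt/(Pplat − PEEP) = 425.0 / (11.9 − 5) = 425.0/6.9 = 61.594 mL/cmH2O.
τ = R × C = 27.0 × 0.06159 L/cmH2O = 1.663 s.
Fraction remaining at end-expiration = e^(−Te/τ) = e^(−1.86/1.663) = 0.3268 → 32.68%.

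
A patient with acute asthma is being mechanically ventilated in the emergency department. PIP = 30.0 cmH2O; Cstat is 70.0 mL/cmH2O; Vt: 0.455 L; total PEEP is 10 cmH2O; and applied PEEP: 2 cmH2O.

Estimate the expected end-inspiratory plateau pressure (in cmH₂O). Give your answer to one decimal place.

End-expiratory occlusion gives total PEEP = 10 cmH2O (intrinsic PEEP = 10 − 2 = 8). Use total PEEP for the elastic gradient.
Pplat = PEEPtotal + Vt / Cstat = 10 + 455 / 70.0 = 10 + 6.5 = 16.5 cmH2O.

16.5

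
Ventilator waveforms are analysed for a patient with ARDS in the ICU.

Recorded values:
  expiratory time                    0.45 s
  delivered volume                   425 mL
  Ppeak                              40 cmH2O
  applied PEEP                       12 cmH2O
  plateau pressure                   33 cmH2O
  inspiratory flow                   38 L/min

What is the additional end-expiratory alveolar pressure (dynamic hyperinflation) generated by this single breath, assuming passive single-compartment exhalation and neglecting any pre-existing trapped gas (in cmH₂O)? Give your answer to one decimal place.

Flow: 38 L/min ÷ 60 = 0.6333 L/s.
R = (PIP − Pplat)/V̇ = (40 − 33) / 0.6333 = 7.0/0.6333 = 11.053 cmH2O·s/L.
C = Vt/(Pplat − PEEP) = 425.0 / (33 − 12) = 425.0/21.0 = 20.238 mL/cmH2O.
τ = R × C = 11.053 × 0.02024 L/cmH2O = 0.2237 s.
Fraction remaining = e^(−Te/τ) = e^(−0.45/0.2237) = 0.1338; trapped volume = 425.0 × 0.1338 = 56.865 mL.
Additional alveolar pressure from trapping ≈ V_trapped / C = 56.865 / 20.238 = 2.81 cmH2O.

2.8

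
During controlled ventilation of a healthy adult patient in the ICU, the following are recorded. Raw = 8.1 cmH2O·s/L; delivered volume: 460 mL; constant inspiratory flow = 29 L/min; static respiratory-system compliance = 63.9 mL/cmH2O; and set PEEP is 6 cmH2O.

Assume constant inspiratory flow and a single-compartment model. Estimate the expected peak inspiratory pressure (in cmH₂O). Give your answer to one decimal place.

17.1

Flow: 29 L/min ÷ 60 = 0.4833 L/s.
Equation of motion (constant flow): PIP = Vt/C + R·V̇ + PEEP.
PIP = 460/63.9 + 8.1×0.4833 + 6 = 7.199 + 3.915 + 6 = 17.114 cmH2O.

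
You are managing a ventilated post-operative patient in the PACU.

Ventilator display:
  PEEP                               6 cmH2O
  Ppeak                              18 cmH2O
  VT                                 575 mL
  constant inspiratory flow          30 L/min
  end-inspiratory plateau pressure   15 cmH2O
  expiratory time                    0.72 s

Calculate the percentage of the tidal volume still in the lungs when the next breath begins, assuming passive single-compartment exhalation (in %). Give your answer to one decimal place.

15.3

Flow: 30 L/min ÷ 60 = 0.5 L/s.
R = (PIP − Pplat)/V̇ = (18 − 15) / 0.5 = 3.0/0.5 = 6.0 cmH2O·s/L.
C = Vt/(Pplat − PEEP) = 575.0 / (15 − 6) = 575.0/9.0 = 63.889 mL/cmH2O.
τ = R × C = 6.0 × 0.06389 L/cmH2O = 0.3833 s.
Fraction remaining at end-expiration = e^(−Te/τ) = e^(−0.72/0.3833) = 0.1528 → 15.28%.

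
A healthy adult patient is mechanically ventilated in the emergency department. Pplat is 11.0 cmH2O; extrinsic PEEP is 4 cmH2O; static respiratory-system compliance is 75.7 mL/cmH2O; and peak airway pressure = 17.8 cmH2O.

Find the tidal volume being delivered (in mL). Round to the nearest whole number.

Vt = Cstat × (Pplat − PEEP) = 75.7 × (11.0 − 4) = 75.7 × 7.0 = 529.9 mL.

530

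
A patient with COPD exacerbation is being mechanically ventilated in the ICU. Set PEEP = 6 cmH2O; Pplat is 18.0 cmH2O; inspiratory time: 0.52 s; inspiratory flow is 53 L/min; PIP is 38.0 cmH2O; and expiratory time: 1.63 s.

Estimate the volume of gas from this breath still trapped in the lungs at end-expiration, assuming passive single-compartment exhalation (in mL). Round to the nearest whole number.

Flow: 53 L/min ÷ 60 = 0.8833 L/s.
Vt = flow × Ti = 0.8833 L/s × 0.52 s × 1000 mL/L = 459.32 mL.
R = (PIP − Pplat)/V̇ = (38.0 − 18.0) / 0.8833 = 20.0/0.8833 = 22.642 cmH2O·s/L.
C = Vt/(Pplat − PEEP) = 459.32 / (18.0 − 6) = 459.32/12.0 = 38.277 mL/cmH2O.
τ = R × C = 22.642 × 0.03828 L/cmH2O = 0.8667 s.
Fraction remaining = e^(−Te/τ) = e^(−1.63/0.8667) = 0.1525.
Trapped volume = 459.32 × 0.1525 = 70.046 mL.

70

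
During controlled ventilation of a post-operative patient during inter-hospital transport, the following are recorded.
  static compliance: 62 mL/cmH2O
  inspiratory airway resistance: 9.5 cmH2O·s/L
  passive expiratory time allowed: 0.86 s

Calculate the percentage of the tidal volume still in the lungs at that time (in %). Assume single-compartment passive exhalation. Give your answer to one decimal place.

τ = R × C = 9.5 × 62 mL/cmH2O = 9.5 × 0.062 L/cmH2O = 0.589 s.
Passive exhalation: V(t)/V₀ = e^(−t/τ) = e^(−0.86/0.589) = 0.2322.
Fraction remaining = 0.2322 → 23.22%.

23.2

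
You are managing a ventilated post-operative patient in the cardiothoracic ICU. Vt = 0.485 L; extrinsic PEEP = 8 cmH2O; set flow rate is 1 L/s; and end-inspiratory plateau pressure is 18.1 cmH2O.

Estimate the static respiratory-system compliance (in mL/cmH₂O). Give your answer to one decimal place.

Cstat = Vt / (Pplat − PEEP) = 485 / (18.1 − 8) = 485 / 10.1 = 48.02 mL/cmH2O.

48.0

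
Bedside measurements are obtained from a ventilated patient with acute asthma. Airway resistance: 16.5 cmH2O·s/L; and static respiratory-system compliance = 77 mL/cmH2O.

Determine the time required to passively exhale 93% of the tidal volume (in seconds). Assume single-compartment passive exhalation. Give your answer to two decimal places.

3.38

τ = R × C = 16.5 × 77 mL/cmH2O = 16.5 × 0.077 L/cmH2O = 1.271 s.
Exhaled fraction f = 1 − e^(−t/τ) → t = −τ·ln(1 − f) = −1.271·ln(0.07) = 3.38 s.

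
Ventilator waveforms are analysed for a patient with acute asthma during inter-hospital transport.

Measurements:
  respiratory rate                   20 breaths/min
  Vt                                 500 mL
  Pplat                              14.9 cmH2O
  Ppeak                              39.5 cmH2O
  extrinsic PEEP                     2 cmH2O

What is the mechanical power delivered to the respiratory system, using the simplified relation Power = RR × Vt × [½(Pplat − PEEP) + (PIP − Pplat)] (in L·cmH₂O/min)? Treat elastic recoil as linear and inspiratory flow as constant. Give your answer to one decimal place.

Per-breath work = Vt × [½(Pplat−PEEP) + (PIP−Pplat)] = 0.500 × [0.5×12.9 + 24.6] = 0.500 × 31.05 = 15.525 L·cmH2O.
Power = 20 × 15.525 = 310.5 L·cmH2O/min.

310.5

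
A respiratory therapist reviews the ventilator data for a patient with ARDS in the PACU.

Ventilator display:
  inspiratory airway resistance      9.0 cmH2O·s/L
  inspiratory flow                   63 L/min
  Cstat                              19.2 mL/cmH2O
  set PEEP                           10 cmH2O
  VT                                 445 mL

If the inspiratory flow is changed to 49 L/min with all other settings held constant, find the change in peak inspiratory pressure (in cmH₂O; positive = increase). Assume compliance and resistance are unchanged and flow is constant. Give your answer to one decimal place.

Flow: 63 L/min ÷ 60 = 1.05 L/s.
New flow: 49 L/min ÷ 60 = 0.8167 L/s.
PIP = Vt/C + R·V̇ + PEEP (constant-flow equation of motion).
Only the resistive term changes: ΔPIP = R × ΔV̇ = 9.0 × (0.8167 − 1.05) = 9.0 × -0.2333 = -2.1 cmH2O.

-2.1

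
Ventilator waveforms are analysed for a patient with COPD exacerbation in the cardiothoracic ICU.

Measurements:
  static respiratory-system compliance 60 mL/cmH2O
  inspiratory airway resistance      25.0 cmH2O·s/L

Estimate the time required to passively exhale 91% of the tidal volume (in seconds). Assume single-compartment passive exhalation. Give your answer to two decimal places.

τ = R × C = 25.0 × 60 mL/cmH2O = 25.0 × 0.060 L/cmH2O = 1.5 s.
Exhaled fraction f = 1 − e^(−t/τ) → t = −τ·ln(1 − f) = −1.5·ln(0.09) = 3.612 s.

3.61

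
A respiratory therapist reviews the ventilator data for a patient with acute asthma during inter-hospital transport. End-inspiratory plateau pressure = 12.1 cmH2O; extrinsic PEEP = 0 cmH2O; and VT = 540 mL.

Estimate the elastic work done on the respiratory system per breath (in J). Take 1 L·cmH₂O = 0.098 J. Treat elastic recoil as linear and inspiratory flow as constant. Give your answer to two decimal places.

0.32

Elastic work ≈ ½ × (Pplat − PEEP) × Vt = 0.5 × (12.1 − 0) × 0.540 L = 0.5 × 12.1 × 0.540 = 3.267 L·cmH2O.
× 0.098 J/(L·cmH2O) → 0.3202 J.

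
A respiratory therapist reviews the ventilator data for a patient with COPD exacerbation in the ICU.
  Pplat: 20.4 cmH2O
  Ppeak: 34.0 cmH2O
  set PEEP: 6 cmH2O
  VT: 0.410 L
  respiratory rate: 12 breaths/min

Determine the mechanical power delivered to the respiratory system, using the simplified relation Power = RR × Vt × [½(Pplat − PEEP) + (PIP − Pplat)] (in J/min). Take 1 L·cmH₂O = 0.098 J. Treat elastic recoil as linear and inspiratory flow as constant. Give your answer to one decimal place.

10.0

Per-breath work = Vt × [½(Pplat−PEEP) + (PIP−Pplat)] = 0.410 × [0.5×14.4 + 13.6] = 0.410 × 20.8 = 8.528 L·cmH2O.
Power = 12 × 8.528 = 102.34 L·cmH2O/min.
× 0.098 J/(L·cmH2O) → 10.029 J/min.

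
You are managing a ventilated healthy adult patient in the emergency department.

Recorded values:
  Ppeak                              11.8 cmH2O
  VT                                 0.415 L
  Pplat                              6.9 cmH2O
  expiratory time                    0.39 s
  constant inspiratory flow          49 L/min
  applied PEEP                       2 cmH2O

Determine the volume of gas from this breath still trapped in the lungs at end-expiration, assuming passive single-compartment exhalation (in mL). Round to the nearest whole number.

Flow: 49 L/min ÷ 60 = 0.8167 L/s.
R = (PIP − Pplat)/V̇ = (11.8 − 6.9) / 0.8167 = 4.9/0.8167 = 6.0 cmH2O·s/L.
C = Vt/(Pplat − PEEP) = 415.0 / (6.9 − 2) = 415.0/4.9 = 84.694 mL/cmH2O.
τ = R × C = 6.0 × 0.08469 L/cmH2O = 0.5081 s.
Fraction remaining = e^(−Te/τ) = e^(−0.39/0.5081) = 0.4641.
Trapped volume = 415.0 × 0.4641 = 192.6 mL.

193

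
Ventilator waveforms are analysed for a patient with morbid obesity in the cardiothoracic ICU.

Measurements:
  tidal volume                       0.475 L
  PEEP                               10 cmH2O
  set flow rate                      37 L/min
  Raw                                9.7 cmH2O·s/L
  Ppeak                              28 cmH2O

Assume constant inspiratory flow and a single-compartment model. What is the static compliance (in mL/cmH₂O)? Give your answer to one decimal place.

Flow: 37 L/min ÷ 60 = 0.6167 L/s.
Equation of motion (constant flow): PIP = Vt/C + R·V̇ + PEEP.
Vt/C = PIP − R·V̇ − PEEP = 28 − 9.7×0.6167 − 10 = 28 − 5.982 − 10 = 12.018 cmH2O.
C = Vt / 12.018 = 475 / 12.018 = 39.524 mL/cmH2O.

39.5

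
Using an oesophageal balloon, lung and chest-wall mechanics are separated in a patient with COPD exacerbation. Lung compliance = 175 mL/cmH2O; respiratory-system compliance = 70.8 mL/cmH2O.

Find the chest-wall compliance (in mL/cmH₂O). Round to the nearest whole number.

119

1/Ccw = 1/Crs − 1/CL.
1/Ccw = 1/70.8 − 1/175 = 0.00841.
Ccw = 118.91 mL/cmH2O.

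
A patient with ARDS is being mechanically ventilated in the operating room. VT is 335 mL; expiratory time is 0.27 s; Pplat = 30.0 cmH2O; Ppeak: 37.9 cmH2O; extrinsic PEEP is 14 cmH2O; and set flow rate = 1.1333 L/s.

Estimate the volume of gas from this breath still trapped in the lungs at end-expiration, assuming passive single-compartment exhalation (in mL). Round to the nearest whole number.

53

R = (PIP − Pplat)/V̇ = (37.9 − 30.0) / 1.1333 = 7.9/1.1333 = 6.971 cmH2O·s/L.
C = Vt/(Pplat − PEEP) = 335.0 / (30.0 − 14) = 335.0/16.0 = 20.938 mL/cmH2O.
τ = R × C = 6.971 × 0.02094 L/cmH2O = 0.146 s.
Fraction remaining = e^(−Te/τ) = e^(−0.27/0.146) = 0.1573.
Trapped volume = 335.0 × 0.1573 = 52.696 mL.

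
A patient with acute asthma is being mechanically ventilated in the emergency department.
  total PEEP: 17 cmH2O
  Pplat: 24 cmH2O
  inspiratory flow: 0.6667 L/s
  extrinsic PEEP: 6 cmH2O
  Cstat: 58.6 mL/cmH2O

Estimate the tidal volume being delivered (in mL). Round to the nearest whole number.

End-expiratory occlusion gives total PEEP = 17 cmH2O (intrinsic PEEP = 17 − 6 = 11). Use total PEEP for the elastic gradient.
Vt = Cstat × (Pplat − PEEPtotal) = 58.6 × (24 − 17) = 58.6 × 7.0 = 410.2 mL.

410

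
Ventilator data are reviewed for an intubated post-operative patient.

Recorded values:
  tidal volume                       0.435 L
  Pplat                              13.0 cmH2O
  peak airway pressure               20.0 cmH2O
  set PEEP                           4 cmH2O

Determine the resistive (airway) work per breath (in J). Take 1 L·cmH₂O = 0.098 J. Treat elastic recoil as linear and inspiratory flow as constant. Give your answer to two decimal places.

With constant inspiratory flow the resistive pressure is constant at PIP − Pplat = 20.0 − 13.0 = 7.0 cmH2O, so resistive work = 7.0 × 0.435 = 3.045 L·cmH2O.
× 0.098 J/(L·cmH2O) → 0.2984 J.

0.30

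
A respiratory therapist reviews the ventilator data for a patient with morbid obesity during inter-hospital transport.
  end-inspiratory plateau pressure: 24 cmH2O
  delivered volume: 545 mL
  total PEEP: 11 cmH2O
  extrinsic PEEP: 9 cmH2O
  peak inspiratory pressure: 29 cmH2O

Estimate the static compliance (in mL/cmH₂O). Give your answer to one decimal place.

End-expiratory occlusion gives total PEEP = 11 cmH2O (intrinsic PEEP = 11 − 9 = 2). Use total PEEP for the elastic gradient.
Cstat = Vt / (Pplat − PEEPtotal) = 545 / (24 − 11) = 545 / 13.0 = 41.923 mL/cmH2O.

41.9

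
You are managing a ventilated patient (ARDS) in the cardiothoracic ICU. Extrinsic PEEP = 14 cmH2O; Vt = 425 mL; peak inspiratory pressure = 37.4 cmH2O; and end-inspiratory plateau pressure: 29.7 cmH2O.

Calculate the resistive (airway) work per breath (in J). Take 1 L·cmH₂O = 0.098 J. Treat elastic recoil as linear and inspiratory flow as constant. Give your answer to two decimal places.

With constant inspiratory flow the resistive pressure is constant at PIP − Pplat = 37.4 − 29.7 = 7.7 cmH2O, so resistive work = 7.7 × 0.425 = 3.273 L·cmH2O.
× 0.098 J/(L·cmH2O) → 0.3208 J.

0.32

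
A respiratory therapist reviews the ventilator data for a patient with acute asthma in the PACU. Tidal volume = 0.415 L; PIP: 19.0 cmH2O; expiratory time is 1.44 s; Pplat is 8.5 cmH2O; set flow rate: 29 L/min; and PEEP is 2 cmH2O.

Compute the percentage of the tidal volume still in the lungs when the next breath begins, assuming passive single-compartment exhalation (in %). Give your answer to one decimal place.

Flow: 29 L/min ÷ 60 = 0.4833 L/s.
R = (PIP − Pplat)/V̇ = (19.0 − 8.5) / 0.4833 = 10.5/0.4833 = 21.726 cmH2O·s/L.
C = Vt/(Pplat − PEEP) = 415.0 / (8.5 − 2) = 415.0/6.5 = 63.846 mL/cmH2O.
τ = R × C = 21.726 × 0.06385 L/cmH2O = 1.387 s.
Fraction remaining at end-expiration = e^(−Te/τ) = e^(−1.44/1.387) = 0.3541 → 35.41%.

35.4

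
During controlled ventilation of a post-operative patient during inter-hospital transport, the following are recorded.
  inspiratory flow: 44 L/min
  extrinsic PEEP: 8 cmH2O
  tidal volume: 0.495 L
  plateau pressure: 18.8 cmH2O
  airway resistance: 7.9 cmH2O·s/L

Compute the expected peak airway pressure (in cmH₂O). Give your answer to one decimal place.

24.6

Flow: 44 L/min ÷ 60 = 0.7333 L/s.
PIP = Pplat + Raw × flow = 18.8 + 7.9 × 0.7333 = 18.8 + 5.793 = 24.593 cmH2O.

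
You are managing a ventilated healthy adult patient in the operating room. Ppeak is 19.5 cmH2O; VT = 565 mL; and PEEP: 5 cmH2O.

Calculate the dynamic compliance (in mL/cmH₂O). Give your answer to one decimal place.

39.0

Dynamic compliance = Vt / (PIP − PEEP) = 565 / (19.5 − 5) = 565 / 14.5 = 38.966 mL/cmH2O.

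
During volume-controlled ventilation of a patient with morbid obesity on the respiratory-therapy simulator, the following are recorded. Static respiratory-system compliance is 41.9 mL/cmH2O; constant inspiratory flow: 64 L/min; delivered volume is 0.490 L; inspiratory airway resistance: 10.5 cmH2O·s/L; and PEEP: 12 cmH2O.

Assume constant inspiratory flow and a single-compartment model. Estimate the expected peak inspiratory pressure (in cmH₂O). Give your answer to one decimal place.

Flow: 64 L/min ÷ 60 = 1.0667 L/s.
Equation of motion (constant flow): PIP = Vt/C + R·V̇ + PEEP.
PIP = 490/41.9 + 10.5×1.0667 + 12 = 11.695 + 11.2 + 12 = 34.895 cmH2O.

34.9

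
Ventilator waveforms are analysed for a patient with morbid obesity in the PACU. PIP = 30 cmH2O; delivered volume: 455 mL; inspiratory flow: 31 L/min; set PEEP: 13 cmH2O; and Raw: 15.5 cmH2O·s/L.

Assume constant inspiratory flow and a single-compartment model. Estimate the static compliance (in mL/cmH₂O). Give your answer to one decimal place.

Flow: 31 L/min ÷ 60 = 0.5167 L/s.
Equation of motion (constant flow): PIP = Vt/C + R·V̇ + PEEP.
Vt/C = PIP − R·V̇ − PEEP = 30 − 15.5×0.5167 − 13 = 30 − 8.009 − 13 = 8.991 cmH2O.
C = Vt / 8.991 = 455 / 8.991 = 50.606 mL/cmH2O.

50.6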